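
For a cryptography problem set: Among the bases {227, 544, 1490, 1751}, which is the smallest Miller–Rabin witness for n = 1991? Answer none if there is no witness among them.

none

n − 1 = 1990 = 2^1 · 995, so s = 1 and d = 995.
Base 227: x_0 = 227^995 mod 1991 = 1990. x_0 = 1990 ≡ −1, so 227 is not a witness.
Base 544: x_0 = 544^995 mod 1991 = 1. x_0 = 1, so 544 is not a witness.
Base 1490: x_0 = 1490^995 mod 1991 = 1. x_0 = 1, so 1490 is not a witness.
Base 1751: x_0 = 1751^995 mod 1991 = 1990. x_0 = 1990 ≡ −1, so 1751 is not a witness.
No listed base is a witness for 1991.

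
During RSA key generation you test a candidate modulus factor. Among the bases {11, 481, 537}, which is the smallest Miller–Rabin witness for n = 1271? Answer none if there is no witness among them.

n − 1 = 1270 = 2^1 · 635, so s = 1 and d = 635.
Base 11: x_0 = 11^635 mod 1271 = 998. x_0 ∉ {1, 1270} and s = 1, so 11 is a Miller–Rabin witness and 1271 is composite.
Base 481: x_0 = 481^635 mod 1271 = 683. x_0 ∉ {1, 1270} and s = 1, so 481 is a Miller–Rabin witness and 1271 is composite.
Base 537: x_0 = 537^635 mod 1271 = 614. x_0 ∉ {1, 1270} and s = 1, so 537 is a Miller–Rabin witness and 1271 is composite.
The smallest witness among the given bases is 11.

11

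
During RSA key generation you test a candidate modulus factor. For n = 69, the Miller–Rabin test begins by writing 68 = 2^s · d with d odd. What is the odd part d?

17

Halving: 68 → 34 → 17; 17 is odd.
So 68 = 2^2 · 17.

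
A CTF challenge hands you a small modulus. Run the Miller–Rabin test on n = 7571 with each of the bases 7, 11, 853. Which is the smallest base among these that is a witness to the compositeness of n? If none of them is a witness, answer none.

7

n − 1 = 7570 = 2^1 · 3785, so s = 1 and d = 3785.
Base 7: x_0 = 7^3785 mod 7571 = 2682. x_0 ∉ {1, 7570} and s = 1, so 7 is a Miller–Rabin witness and 7571 is composite.
Base 11: x_0 = 11^3785 mod 7571 = 4607. x_0 ∉ {1, 7570} and s = 1, so 11 is a Miller–Rabin witness and 7571 is composite.
Base 853: x_0 = 853^3785 mod 7571 = 5967. x_0 ∉ {1, 7570} and s = 1, so 853 is a Miller–Rabin witness and 7571 is composite.
The smallest witness among the given bases is 7.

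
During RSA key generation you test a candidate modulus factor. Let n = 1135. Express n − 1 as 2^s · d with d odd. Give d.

567

Halving: 1134 → 567; 567 is odd.
So 1134 = 2^1 · 567.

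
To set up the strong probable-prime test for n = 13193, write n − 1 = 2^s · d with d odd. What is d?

Halving: 13192 → 6596 → 3298 → 1649; 1649 is odd.
So 13192 = 2^3 · 1649.

1649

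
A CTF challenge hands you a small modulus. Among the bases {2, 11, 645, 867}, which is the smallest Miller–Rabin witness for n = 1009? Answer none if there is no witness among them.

none

n − 1 = 1008 = 2^4 · 63, so s = 4 and d = 63.
Base 2: x_0 = 2^63 mod 1009 = 192. x_0 is neither 1 nor 1008, so continue squaring. x_1 = 192^2 mod 1009 = 540. x_2 = 540^2 mod 1009 = 1008. x_2 ≡ −1, so 2 is not a witness.
Base 11: x_0 = 11^63 mod 1009 = 179. x_0 is neither 1 nor 1008, so continue squaring. x_1 = 179^2 mod 1009 = 762. x_2 = 762^2 mod 1009 = 469. x_3 = 469^2 mod 1009 = 1008. x_3 ≡ −1, so 11 is not a witness.
Base 645: x_0 = 645^63 mod 1009 = 805. x_0 is neither 1 nor 1008, so continue squaring. x_1 = 805^2 mod 1009 = 247. x_2 = 247^2 mod 1009 = 469. x_3 = 469^2 mod 1009 = 1008. x_3 ≡ −1, so 645 is not a witness.
Base 867: x_0 = 867^63 mod 1009 = 1008. x_0 = 1008 ≡ −1, so 867 is not a witness.
No listed base is a witness for 1009.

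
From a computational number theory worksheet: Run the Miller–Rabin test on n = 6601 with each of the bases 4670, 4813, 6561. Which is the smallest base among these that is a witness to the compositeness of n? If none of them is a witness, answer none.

none

n − 1 = 6600 = 2^3 · 825, so s = 3 and d = 825.
Base 4670: x_0 = 4670^825 mod 6601 = 1. x_0 = 1, so 4670 is not a witness.
Base 4813: x_0 = 4813^825 mod 6601 = 1. x_0 = 1, so 4813 is not a witness.
Base 6561: x_0 = 6561^825 mod 6601 = 1. x_0 = 1, so 6561 is not a witness.
No listed base is a witness for 6601.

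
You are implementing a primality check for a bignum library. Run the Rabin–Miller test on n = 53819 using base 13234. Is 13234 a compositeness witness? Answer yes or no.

n − 1 = 53818 = 2^1 · 26909, so s = 1 and d = 26909.
x_0 = 13234^26909 mod 53819 = 1.
x_0 = 1, so 13234 is not a witness.

no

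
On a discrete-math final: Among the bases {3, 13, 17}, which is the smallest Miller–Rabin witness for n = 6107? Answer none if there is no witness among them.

3

n − 1 = 6106 = 2^1 · 3053, so s = 1 and d = 3053.
Base 3: x_0 = 3^3053 mod 6107 = 5498. x_0 ∉ {1, 6106} and s = 1, so 3 is a Miller–Rabin witness and 6107 is composite.
Base 13: x_0 = 13^3053 mod 6107 = 3496. x_0 ∉ {1, 6106} and s = 1, so 13 is a Miller–Rabin witness and 6107 is composite.
Base 17: x_0 = 17^3053 mod 6107 = 3764. x_0 ∉ {1, 6106} and s = 1, so 17 is a Miller–Rabin witness and 6107 is composite.
The smallest witness among the given bases is 3.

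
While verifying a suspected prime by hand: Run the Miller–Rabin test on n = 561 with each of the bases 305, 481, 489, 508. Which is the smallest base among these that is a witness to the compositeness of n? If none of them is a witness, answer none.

481

n − 1 = 560 = 2^4 · 35, so s = 4 and d = 35.
Base 305: x_0 = 305^35 mod 561 = 560. x_0 = 560 ≡ −1, so 305 is not a witness.
Base 481: x_0 = 481^35 mod 561 = 142. x_0 is neither 1 nor 560, so continue squaring. x_1 = 142^2 mod 561 = 529. x_2 = 529^2 mod 561 = 463. x_3 = 463^2 mod 561 = 67. Reached i = s−1 = 3 without hitting −1: 481 is a Miller–Rabin witness and 561 is composite.
Base 489: x_0 = 489^35 mod 561 = 276. x_0 is neither 1 nor 560, so continue squaring. x_1 = 276^2 mod 561 = 441. x_2 = 441^2 mod 561 = 375. x_3 = 375^2 mod 561 = 375. Reached i = s−1 = 3 without hitting −1: 489 is a Miller–Rabin witness and 561 is composite.
Base 508: x_0 = 508^35 mod 561 = 43. x_0 is neither 1 nor 560, so continue squaring. x_1 = 43^2 mod 561 = 166. x_2 = 166^2 mod 561 = 67. x_3 = 67^2 mod 561 = 1. x_3 = 1 but x_2 ≠ ±1, a nontrivial square root of 1 — 508 is a witness and 561 is composite.
The smallest witness among the given bases is 481.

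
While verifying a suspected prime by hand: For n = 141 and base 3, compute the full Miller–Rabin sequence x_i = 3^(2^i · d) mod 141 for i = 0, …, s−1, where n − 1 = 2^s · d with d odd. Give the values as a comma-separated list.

n − 1 = 140 = 2^2 · 35, so s = 2 and d = 35.
x_0 = 3^35 mod 141 = 12.
x_1 = 12^2 mod 141 = 3.

12, 3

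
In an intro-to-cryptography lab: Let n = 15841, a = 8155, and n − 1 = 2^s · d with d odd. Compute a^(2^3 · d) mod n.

n − 1 = 15840 = 2^5 · 495, so s = 5 and d = 495.
x_0 = 8155^495 mod 15841 = 63.
x_1 = 63^2 mod 15841 = 3969.
x_2 = 3969^2 mod 15841 = 7007.
x_3 = 7007^2 mod 15841 = 6790.

6790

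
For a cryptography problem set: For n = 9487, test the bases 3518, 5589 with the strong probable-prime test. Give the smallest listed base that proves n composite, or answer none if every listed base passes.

3518

n − 1 = 9486 = 2^1 · 4743, so s = 1 and d = 4743.
Base 3518: x_0 = 3518^4743 mod 9487 = 6849. x_0 ∉ {1, 9486} and s = 1, so 3518 is a Miller–Rabin witness and 9487 is composite.
Base 5589: x_0 = 5589^4743 mod 9487 = 5951. x_0 ∉ {1, 9486} and s = 1, so 5589 is a Miller–Rabin witness and 9487 is composite.
The smallest witness among the given bases is 3518.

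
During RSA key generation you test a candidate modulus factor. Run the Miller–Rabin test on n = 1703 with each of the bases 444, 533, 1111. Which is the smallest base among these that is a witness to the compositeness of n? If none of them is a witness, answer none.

444

n − 1 = 1702 = 2^1 · 851, so s = 1 and d = 851.
Base 444: x_0 = 444^851 mod 1703 = 1619. x_0 ∉ {1, 1702} and s = 1, so 444 is a Miller–Rabin witness and 1703 is composite.
Base 533: x_0 = 533^851 mod 1703 = 1677. x_0 ∉ {1, 1702} and s = 1, so 533 is a Miller–Rabin witness and 1703 is composite.
Base 1111: x_0 = 1111^851 mod 1703 = 1155. x_0 ∉ {1, 1702} and s = 1, so 1111 is a Miller–Rabin witness and 1703 is composite.
The smallest witness among the given bases is 444.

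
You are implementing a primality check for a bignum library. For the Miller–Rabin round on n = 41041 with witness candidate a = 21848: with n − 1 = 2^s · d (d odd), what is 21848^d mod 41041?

n − 1 = 41040 = 2^4 · 2565, so s = 4 and d = 2565.
21848^2565 mod 41041 = 2738.

2738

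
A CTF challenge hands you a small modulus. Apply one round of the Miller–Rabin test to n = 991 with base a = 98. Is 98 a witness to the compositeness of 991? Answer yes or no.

no

n − 1 = 990 = 2^1 · 495, so s = 1 and d = 495.
x_0 = 98^495 mod 991 = 1.
x_0 = 1, so 98 is not a witness.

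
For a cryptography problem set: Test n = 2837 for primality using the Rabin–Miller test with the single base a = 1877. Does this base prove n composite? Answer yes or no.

no

n − 1 = 2836 = 2^2 · 709, so s = 2 and d = 709.
x_0 = 1877^709 mod 2837 = 2836.
x_0 = 2836 ≡ −1, so 1877 is not a witness.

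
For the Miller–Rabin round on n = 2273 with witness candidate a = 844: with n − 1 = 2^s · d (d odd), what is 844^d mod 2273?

n − 1 = 2272 = 2^5 · 71, so s = 5 and d = 71.
844^71 mod 2273 = 1530.

1530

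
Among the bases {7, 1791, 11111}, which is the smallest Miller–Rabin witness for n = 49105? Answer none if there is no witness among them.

7

n − 1 = 49104 = 2^4 · 3069, so s = 4 and d = 3069.
Base 7: x_0 = 7^3069 mod 49105 = 46942. x_0 is neither 1 nor 49104, so continue squaring. x_1 = 46942^2 mod 49105 = 13594. x_2 = 13594^2 mod 49105 = 14721. x_3 = 14721^2 mod 49105 = 7476. Reached i = s−1 = 3 without hitting −1: 7 is a Miller–Rabin witness and 49105 is composite.
Base 1791: x_0 = 1791^3069 mod 49105 = 33326. x_0 is neither 1 nor 49104, so continue squaring. x_1 = 33326^2 mod 49105 = 14491. x_2 = 14491^2 mod 49105 = 16101. x_3 = 16101^2 mod 49105 = 16906. Reached i = s−1 = 3 without hitting −1: 1791 is a Miller–Rabin witness and 49105 is composite.
Base 11111: x_0 = 11111^3069 mod 49105 = 14491. x_0 is neither 1 nor 49104, so continue squaring. x_1 = 14491^2 mod 49105 = 16101. x_2 = 16101^2 mod 49105 = 16906. x_3 = 16906^2 mod 49105 = 21736. Reached i = s−1 = 3 without hitting −1: 11111 is a Miller–Rabin witness and 49105 is composite.
The smallest witness among the given bases is 7.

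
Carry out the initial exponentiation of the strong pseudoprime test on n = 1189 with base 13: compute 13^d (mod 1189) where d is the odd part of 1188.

n − 1 = 1188 = 2^2 · 297, so s = 2 and d = 297.
13^297 mod 1189 = 1095.

1095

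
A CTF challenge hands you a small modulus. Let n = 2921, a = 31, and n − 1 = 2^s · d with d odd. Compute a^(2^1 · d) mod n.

n − 1 = 2920 = 2^3 · 365, so s = 3 and d = 365.
x_0 = 31^365 mod 2921 = 2755.
x_1 = 2755^2 mod 2921 = 1267.

1267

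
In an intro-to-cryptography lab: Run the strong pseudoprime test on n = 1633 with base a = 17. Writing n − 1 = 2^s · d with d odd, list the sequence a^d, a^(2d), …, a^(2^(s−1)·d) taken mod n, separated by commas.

n − 1 = 1632 = 2^5 · 51, so s = 5 and d = 51.
x_0 = 17^51 mod 1633 = 940.
x_1 = 940^2 mod 1633 = 147.
x_2 = 147^2 mod 1633 = 380.
x_3 = 380^2 mod 1633 = 696.
x_4 = 696^2 mod 1633 = 1048.

940, 147, 380, 696, 1048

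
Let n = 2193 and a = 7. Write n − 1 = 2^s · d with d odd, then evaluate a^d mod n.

n − 1 = 2192 = 2^4 · 137, so s = 4 and d = 137.
Repeated squaring mod 2193: 7^1 ≡ 7, 7^2 ≡ 49, 7^4 ≡ 208, 7^8 ≡ 1597, 7^16 ≡ 2143, 7^32 ≡ 307, 7^64 ≡ 2143, 7^128 ≡ 307.
137 = 128 + 8 + 1, so 7^137 ≡ 307·1597·7 ≡ 2101 (mod 2193).

2101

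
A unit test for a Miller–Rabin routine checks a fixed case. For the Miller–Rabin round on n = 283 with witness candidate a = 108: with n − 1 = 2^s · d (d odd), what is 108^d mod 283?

282

n − 1 = 282 = 2^1 · 141, so s = 1 and d = 141.
By repeated squaring, 108^141 ≡ 282 (mod 283).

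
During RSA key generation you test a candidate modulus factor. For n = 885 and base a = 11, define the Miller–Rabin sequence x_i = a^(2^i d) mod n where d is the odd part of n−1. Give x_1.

n − 1 = 884 = 2^2 · 221, so s = 2 and d = 221.
x_0 = 11^221 mod 885 = 731.
x_1 = 731^2 mod 885 = 706.

706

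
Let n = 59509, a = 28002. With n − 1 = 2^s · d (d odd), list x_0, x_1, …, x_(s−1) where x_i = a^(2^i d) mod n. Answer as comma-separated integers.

35393, 59508

n − 1 = 59508 = 2^2 · 14877, so s = 2 and d = 14877.
x_0 = 28002^14877 mod 59509 = 35393.
x_1 = 35393^2 mod 59509 = 59508.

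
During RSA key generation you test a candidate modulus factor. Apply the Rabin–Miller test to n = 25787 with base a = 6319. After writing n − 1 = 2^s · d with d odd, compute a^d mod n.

n − 1 = 25786 = 2^1 · 12893, so s = 1 and d = 12893.
6319^12893 mod 25787 = 3811.

3811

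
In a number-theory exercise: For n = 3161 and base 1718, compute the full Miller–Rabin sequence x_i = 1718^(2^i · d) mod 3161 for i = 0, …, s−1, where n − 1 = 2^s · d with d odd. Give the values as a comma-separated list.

n − 1 = 3160 = 2^3 · 395, so s = 3 and d = 395.
x_0 = 1718^395 mod 3161 = 1126.
x_1 = 1126^2 mod 3161 = 315.
x_2 = 315^2 mod 3161 = 1234.

1126, 315, 1234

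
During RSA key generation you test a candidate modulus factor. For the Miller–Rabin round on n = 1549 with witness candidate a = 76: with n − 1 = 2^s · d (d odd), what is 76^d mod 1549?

1461

n − 1 = 1548 = 2^2 · 387, so s = 2 and d = 387.
76^387 mod 1549 = 1461.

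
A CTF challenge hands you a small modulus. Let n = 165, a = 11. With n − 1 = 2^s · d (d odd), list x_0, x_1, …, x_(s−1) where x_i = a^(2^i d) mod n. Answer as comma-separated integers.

11, 121

n − 1 = 164 = 2^2 · 41, so s = 2 and d = 41.
x_0 = 11^41 mod 165 = 11.
x_1 = 11^2 mod 165 = 121.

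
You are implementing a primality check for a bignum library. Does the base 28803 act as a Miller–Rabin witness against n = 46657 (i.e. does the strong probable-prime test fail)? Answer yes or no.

n − 1 = 46656 = 2^6 · 729, so s = 6 and d = 729.
x_0 = 28803^729 mod 46657 = 5260.
x_0 is neither 1 nor 46656, so continue squaring.
x_1 = 5260^2 mod 46657 = 46656.
x_1 ≡ −1, so 28803 is not a witness.

no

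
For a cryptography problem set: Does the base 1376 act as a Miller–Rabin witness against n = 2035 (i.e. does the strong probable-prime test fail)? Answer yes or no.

no

n − 1 = 2034 = 2^1 · 1017, so s = 1 and d = 1017.
x_0 = 1376^1017 mod 2035 = 1.
x_0 = 1, so 1376 is not a witness.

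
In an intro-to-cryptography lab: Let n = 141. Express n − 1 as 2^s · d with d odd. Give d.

35

Halving: 140 → 70 → 35; 35 is odd.
So 140 = 2^2 · 35.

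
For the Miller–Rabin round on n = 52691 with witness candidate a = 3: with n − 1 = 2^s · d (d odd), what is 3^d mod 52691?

n − 1 = 52690 = 2^1 · 26345, so s = 1 and d = 26345.
Repeated squaring mod 52691: 3^1 ≡ 3, 3^2 ≡ 9, 3^4 ≡ 81, 3^8 ≡ 6561, 3^16 ≡ 50865, 3^32 ≡ 14743, 3^64 ≡ 5674, 3^128 ≡ 75, 3^256 ≡ 5625, 3^512 ≡ 26025, 3^1024 ≡ 10511, 3^2048 ≡ 40785, 3^4096 ≡ 14046, 3^8192 ≡ 15012, 3^16384 ≡ 737.
26345 = 16384 + 8192 + 1024 + 512 + 128 + 64 + 32 + 8 + 1, so 3^26345 ≡ 737·15012·10511·26025·75·5674·14743·6561·3 ≡ 1 (mod 52691).

1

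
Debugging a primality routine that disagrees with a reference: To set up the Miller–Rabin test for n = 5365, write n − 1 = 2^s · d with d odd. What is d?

1341

Halving: 5364 → 2682 → 1341; 1341 is odd.
So 5364 = 2^2 · 1341.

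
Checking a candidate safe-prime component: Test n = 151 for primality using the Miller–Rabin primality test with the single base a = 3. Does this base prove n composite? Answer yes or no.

n − 1 = 150 = 2^1 · 75, so s = 1 and d = 75.
Repeated squaring mod 151: 3^1 ≡ 3, 3^2 ≡ 9, 3^4 ≡ 81, 3^8 ≡ 68, 3^16 ≡ 94, 3^32 ≡ 78, 3^64 ≡ 44.
75 = 64 + 8 + 2 + 1, so 3^75 ≡ 44·68·9·3 ≡ 150 (mod 151).
x_0 = 3^75 mod 151 = 150.
x_0 = 150 ≡ −1, so 3 is not a witness.

no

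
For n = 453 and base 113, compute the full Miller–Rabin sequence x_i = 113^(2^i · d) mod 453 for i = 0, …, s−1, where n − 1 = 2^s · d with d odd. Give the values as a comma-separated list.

n − 1 = 452 = 2^2 · 113, so s = 2 and d = 113.
x_0 = 113^113 mod 453 = 377.
x_1 = 377^2 mod 453 = 340.

377, 340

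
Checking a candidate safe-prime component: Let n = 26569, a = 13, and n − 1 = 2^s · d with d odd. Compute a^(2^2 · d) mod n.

26407

n − 1 = 26568 = 2^3 · 3321, so s = 3 and d = 3321.
x_0 = 13^3321 mod 26569 = 6682.
x_1 = 6682^2 mod 26569 = 13204.
x_2 = 13204^2 mod 26569 = 26407.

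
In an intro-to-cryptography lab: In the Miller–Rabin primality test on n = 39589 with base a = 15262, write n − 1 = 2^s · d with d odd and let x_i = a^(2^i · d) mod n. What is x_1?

11416

n − 1 = 39588 = 2^2 · 9897, so s = 2 and d = 9897.
x_0 = 15262^9897 mod 39589 = 16833.
x_1 = 16833^2 mod 39589 = 11416.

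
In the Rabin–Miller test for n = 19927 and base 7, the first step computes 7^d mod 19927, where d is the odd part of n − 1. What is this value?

n − 1 = 19926 = 2^1 · 9963, so s = 1 and d = 9963.
Repeated squaring mod 19927: 7^1 ≡ 7, 7^2 ≡ 49, 7^4 ≡ 2401, 7^8 ≡ 5898, 7^16 ≡ 13789, 7^32 ≡ 13014, 7^64 ≡ 4623, 7^128 ≡ 10385, 7^256 ≡ 3301, 7^512 ≡ 16459, 7^1024 ≡ 11043, 7^2048 ≡ 14536, 7^4096 ≡ 9315, 7^8192 ≡ 7067.
9963 = 8192 + 1024 + 512 + 128 + 64 + 32 + 8 + 2 + 1, so 7^9963 ≡ 7067·11043·16459·10385·4623·13014·5898·49·7 ≡ 1 (mod 19927).

1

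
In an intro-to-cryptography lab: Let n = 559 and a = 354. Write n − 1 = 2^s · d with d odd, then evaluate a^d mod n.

508

n − 1 = 558 = 2^1 · 279, so s = 1 and d = 279.
By repeated squaring, 354^279 ≡ 508 (mod 559).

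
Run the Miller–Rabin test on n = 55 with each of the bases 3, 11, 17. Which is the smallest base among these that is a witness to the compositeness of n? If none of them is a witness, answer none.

3

n − 1 = 54 = 2^1 · 27, so s = 1 and d = 27.
Base 3: x_0 = 3^27 mod 55 = 42. x_0 ∉ {1, 54} and s = 1, so 3 is a Miller–Rabin witness and 55 is composite.
Base 11: x_0 = 11^27 mod 55 = 11. x_0 ∉ {1, 54} and s = 1, so 11 is a Miller–Rabin witness and 55 is composite.
Base 17: x_0 = 17^27 mod 55 = 8. x_0 ∉ {1, 54} and s = 1, so 17 is a Miller–Rabin witness and 55 is composite.
The smallest witness among the given bases is 3.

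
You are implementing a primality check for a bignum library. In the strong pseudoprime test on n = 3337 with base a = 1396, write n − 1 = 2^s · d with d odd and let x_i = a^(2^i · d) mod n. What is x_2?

2704

n − 1 = 3336 = 2^3 · 417, so s = 3 and d = 417.
Repeated squaring mod 3337: 1396^1 ≡ 1396, 1396^2 ≡ 8, 1396^4 ≡ 64, 1396^8 ≡ 759, 1396^16 ≡ 2117, 1396^32 ≡ 98, 1396^64 ≡ 2930, 1396^128 ≡ 2136, 1396^256 ≡ 817.
417 = 256 + 128 + 32 + 1, so 1396^417 ≡ 817·2136·98·1396 ≡ 1251 (mod 3337).
x_0 = 1251.
x_1 = 1251^2 mod 3337 = 3285.
x_2 = 3285^2 mod 3337 = 2704.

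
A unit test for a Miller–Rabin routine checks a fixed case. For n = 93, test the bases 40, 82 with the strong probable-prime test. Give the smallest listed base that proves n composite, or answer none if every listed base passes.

40

n − 1 = 92 = 2^2 · 23, so s = 2 and d = 23.
Base 40: x_0 = 40^23 mod 93 = 28. x_0 is neither 1 nor 92, so continue squaring. x_1 = 28^2 mod 93 = 40. Reached i = s−1 = 1 without hitting −1: 40 is a Miller–Rabin witness and 93 is composite.
Base 82: x_0 = 82^23 mod 93 = 19. x_0 is neither 1 nor 92, so continue squaring. x_1 = 19^2 mod 93 = 82. Reached i = s−1 = 1 without hitting −1: 82 is a Miller–Rabin witness and 93 is composite.
The smallest witness among the given bases is 40.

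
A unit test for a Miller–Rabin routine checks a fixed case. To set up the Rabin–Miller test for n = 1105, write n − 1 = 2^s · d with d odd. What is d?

69

Halving: 1104 → 552 → 276 → 138 → 69; 69 is odd.
So 1104 = 2^4 · 69.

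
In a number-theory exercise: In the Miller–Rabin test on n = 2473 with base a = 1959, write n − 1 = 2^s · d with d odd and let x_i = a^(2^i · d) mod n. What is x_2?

n − 1 = 2472 = 2^3 · 309, so s = 3 and d = 309.
Repeated squaring mod 2473: 1959^1 ≡ 1959, 1959^2 ≡ 2058, 1959^4 ≡ 1588, 1959^8 ≡ 1757, 1959^16 ≡ 745, 1959^32 ≡ 1073, 1959^64 ≡ 1384, 1959^128 ≡ 1354, 1959^256 ≡ 823.
309 = 256 + 32 + 16 + 4 + 1, so 1959^309 ≡ 823·1073·745·1588·1959 ≡ 978 (mod 2473).
x_0 = 978.
x_1 = 978^2 mod 2473 = 1906.
x_2 = 1906^2 mod 2473 = 2472.

2472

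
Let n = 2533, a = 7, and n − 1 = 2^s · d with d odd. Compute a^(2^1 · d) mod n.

n − 1 = 2532 = 2^2 · 633, so s = 2 and d = 633.
Repeated squaring mod 2533: 7^1 ≡ 7, 7^2 ≡ 49, 7^4 ≡ 2401, 7^8 ≡ 2226, 7^16 ≡ 528, 7^32 ≡ 154, 7^64 ≡ 919, 7^128 ≡ 1072, 7^256 ≡ 1735, 7^512 ≡ 1021.
633 = 512 + 64 + 32 + 16 + 8 + 1, so 7^633 ≡ 1021·919·154·528·2226·7 ≡ 877 (mod 2533).
x_0 = 877.
x_1 = 877^2 mod 2533 = 1630.

1630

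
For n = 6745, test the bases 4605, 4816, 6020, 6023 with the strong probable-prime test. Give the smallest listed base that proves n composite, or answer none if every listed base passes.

n − 1 = 6744 = 2^3 · 843, so s = 3 and d = 843.
Base 4605: x_0 = 4605^843 mod 6745 = 6100. x_0 is neither 1 nor 6744, so continue squaring. x_1 = 6100^2 mod 6745 = 4580. x_2 = 4580^2 mod 6745 = 6195. Reached i = s−1 = 2 without hitting −1: 4605 is a Miller–Rabin witness and 6745 is composite.
Base 4816: x_0 = 4816^843 mod 6745 = 3526. x_0 is neither 1 nor 6744, so continue squaring. x_1 = 3526^2 mod 6745 = 1641. x_2 = 1641^2 mod 6745 = 1626. Reached i = s−1 = 2 without hitting −1: 4816 is a Miller–Rabin witness and 6745 is composite.
Base 6020: x_0 = 6020^843 mod 6745 = 3370. x_0 is neither 1 nor 6744, so continue squaring. x_1 = 3370^2 mod 6745 = 5065. x_2 = 5065^2 mod 6745 = 2990. Reached i = s−1 = 2 without hitting −1: 6020 is a Miller–Rabin witness and 6745 is composite.
Base 6023: x_0 = 6023^843 mod 6745 = 3952. x_0 is neither 1 nor 6744, so continue squaring. x_1 = 3952^2 mod 6745 = 3629. x_2 = 3629^2 mod 6745 = 3401. Reached i = s−1 = 2 without hitting −1: 6023 is a Miller–Rabin witness and 6745 is composite.
The smallest witness among the given bases is 4605.

4605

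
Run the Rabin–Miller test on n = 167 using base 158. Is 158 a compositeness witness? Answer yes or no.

n − 1 = 166 = 2^1 · 83, so s = 1 and d = 83.
Repeated squaring mod 167: 158^1 ≡ 158, 158^2 ≡ 81, 158^4 ≡ 48, 158^8 ≡ 133, 158^16 ≡ 154, 158^32 ≡ 2, 158^64 ≡ 4.
83 = 64 + 16 + 2 + 1, so 158^83 ≡ 4·154·81·158 ≡ 166 (mod 167).
x_0 = 158^83 mod 167 = 166.
x_0 = 166 ≡ −1, so 158 is not a witness.

no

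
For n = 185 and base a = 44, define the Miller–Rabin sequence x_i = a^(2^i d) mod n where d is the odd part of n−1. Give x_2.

86

n − 1 = 184 = 2^3 · 23, so s = 3 and d = 23.
Repeated squaring mod 185: 44^1 ≡ 44, 44^2 ≡ 86, 44^4 ≡ 181, 44^8 ≡ 16, 44^16 ≡ 71.
23 = 16 + 4 + 2 + 1, so 44^23 ≡ 71·181·86·44 ≡ 9 (mod 185).
x_0 = 9.
x_1 = 9^2 mod 185 = 81.
x_2 = 81^2 mod 185 = 86.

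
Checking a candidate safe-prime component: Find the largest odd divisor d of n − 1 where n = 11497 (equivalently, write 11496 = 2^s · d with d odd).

Halving: 11496 → 5748 → 2874 → 1437; 1437 is odd.
So 11496 = 2^3 · 1437.

1437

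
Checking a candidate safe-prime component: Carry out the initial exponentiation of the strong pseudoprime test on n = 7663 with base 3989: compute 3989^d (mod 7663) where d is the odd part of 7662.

n − 1 = 7662 = 2^1 · 3831, so s = 1 and d = 3831.
3989^3831 mod 7663 = 2239.

2239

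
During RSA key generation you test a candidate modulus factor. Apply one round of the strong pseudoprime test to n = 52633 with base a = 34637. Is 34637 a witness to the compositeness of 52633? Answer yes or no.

yes

n − 1 = 52632 = 2^3 · 6579, so s = 3 and d = 6579.
x_0 = 34637^6579 mod 52633 = 49029.
x_0 is neither 1 nor 52632, so continue squaring.
x_1 = 49029^2 mod 52633 = 41098.
x_2 = 41098^2 mod 52633 = 1.
x_2 = 1 but x_1 ≠ ±1, a nontrivial square root of 1 — 34637 is a witness and 52633 is composite.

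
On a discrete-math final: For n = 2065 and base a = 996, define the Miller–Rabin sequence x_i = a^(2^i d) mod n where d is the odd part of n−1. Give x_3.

n − 1 = 2064 = 2^4 · 129, so s = 4 and d = 129.
x_0 = 996^129 mod 2065 = 1471.
x_1 = 1471^2 mod 2065 = 1786.
x_2 = 1786^2 mod 2065 = 1436.
x_3 = 1436^2 mod 2065 = 1226.

1226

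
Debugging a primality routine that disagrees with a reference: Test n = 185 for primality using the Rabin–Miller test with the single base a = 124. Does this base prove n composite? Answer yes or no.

n − 1 = 184 = 2^3 · 23, so s = 3 and d = 23.
Repeated squaring mod 185: 124^1 ≡ 124, 124^2 ≡ 21, 124^4 ≡ 71, 124^8 ≡ 46, 124^16 ≡ 81.
23 = 16 + 4 + 2 + 1, so 124^23 ≡ 81·71·21·124 ≡ 39 (mod 185).
x_0 = 124^23 mod 185 = 39.
x_0 is neither 1 nor 184, so continue squaring.
x_1 = 39^2 mod 185 = 41.
x_2 = 41^2 mod 185 = 16.
Reached i = s−1 = 2 without hitting −1: 124 is a Miller–Rabin witness and 185 is composite.

yes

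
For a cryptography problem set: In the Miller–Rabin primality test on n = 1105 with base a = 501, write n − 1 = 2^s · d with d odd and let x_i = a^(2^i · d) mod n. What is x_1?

506

n − 1 = 1104 = 2^4 · 69, so s = 4 and d = 69.
x_0 = 501^69 mod 1105 = 281.
x_1 = 281^2 mod 1105 = 506.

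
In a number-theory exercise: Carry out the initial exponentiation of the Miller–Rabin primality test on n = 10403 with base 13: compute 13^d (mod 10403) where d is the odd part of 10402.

5467

n − 1 = 10402 = 2^1 · 5201, so s = 1 and d = 5201.
13^5201 mod 10403 = 5467.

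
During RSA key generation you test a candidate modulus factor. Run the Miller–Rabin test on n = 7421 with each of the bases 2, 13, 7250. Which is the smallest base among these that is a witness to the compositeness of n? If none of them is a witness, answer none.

n − 1 = 7420 = 2^2 · 1855, so s = 2 and d = 1855.
Base 2: x_0 = 2^1855 mod 7421 = 2264. x_0 is neither 1 nor 7420, so continue squaring. x_1 = 2264^2 mod 7421 = 5206. Reached i = s−1 = 1 without hitting −1: 2 is a Miller–Rabin witness and 7421 is composite.
Base 13: x_0 = 13^1855 mod 7421 = 3663. x_0 is neither 1 nor 7420, so continue squaring. x_1 = 3663^2 mod 7421 = 401. Reached i = s−1 = 1 without hitting −1: 13 is a Miller–Rabin witness and 7421 is composite.
Base 7250: x_0 = 7250^1855 mod 7421 = 560. x_0 is neither 1 nor 7420, so continue squaring. x_1 = 560^2 mod 7421 = 1918. Reached i = s−1 = 1 without hitting −1: 7250 is a Miller–Rabin witness and 7421 is composite.
The smallest witness among the given bases is 2.

2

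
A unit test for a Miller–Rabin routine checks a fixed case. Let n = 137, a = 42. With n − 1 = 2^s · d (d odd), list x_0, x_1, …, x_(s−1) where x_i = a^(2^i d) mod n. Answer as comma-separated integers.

10, 100, 136

n − 1 = 136 = 2^3 · 17, so s = 3 and d = 17.
x_0 = 42^17 mod 137 = 10.
x_1 = 10^2 mod 137 = 100.
x_2 = 100^2 mod 137 = 136.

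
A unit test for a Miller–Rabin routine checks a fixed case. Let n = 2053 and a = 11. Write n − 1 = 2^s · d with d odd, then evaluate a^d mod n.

244

n − 1 = 2052 = 2^2 · 513, so s = 2 and d = 513.
Repeated squaring mod 2053: 11^1 ≡ 11, 11^2 ≡ 121, 11^4 ≡ 270, 11^8 ≡ 1045, 11^16 ≡ 1882, 11^32 ≡ 499, 11^64 ≡ 588, 11^128 ≡ 840, 11^256 ≡ 1421, 11^512 ≡ 1142.
513 = 512 + 1, so 11^513 ≡ 1142·11 ≡ 244 (mod 2053).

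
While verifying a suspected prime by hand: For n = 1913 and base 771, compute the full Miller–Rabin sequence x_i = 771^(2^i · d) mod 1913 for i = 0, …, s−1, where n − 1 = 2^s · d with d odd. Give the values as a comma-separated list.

922, 712, 1912

n − 1 = 1912 = 2^3 · 239, so s = 3 and d = 239.
x_0 = 771^239 mod 1913 = 922.
x_1 = 922^2 mod 1913 = 712.
x_2 = 712^2 mod 1913 = 1912.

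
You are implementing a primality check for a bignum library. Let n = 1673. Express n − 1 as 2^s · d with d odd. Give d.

Halving: 1672 → 836 → 418 → 209; 209 is odd.
So 1672 = 2^3 · 209.

209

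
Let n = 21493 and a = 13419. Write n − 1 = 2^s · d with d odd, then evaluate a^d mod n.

1

n − 1 = 21492 = 2^2 · 5373, so s = 2 and d = 5373.
13419^5373 mod 21493 = 1.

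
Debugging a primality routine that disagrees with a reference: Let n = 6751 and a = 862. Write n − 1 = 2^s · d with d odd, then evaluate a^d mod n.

45

n − 1 = 6750 = 2^1 · 3375, so s = 1 and d = 3375.
862^3375 mod 6751 = 45.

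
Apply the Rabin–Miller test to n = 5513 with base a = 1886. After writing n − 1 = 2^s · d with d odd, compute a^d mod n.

n − 1 = 5512 = 2^3 · 689, so s = 3 and d = 689.
1886^689 mod 5513 = 2071.

2071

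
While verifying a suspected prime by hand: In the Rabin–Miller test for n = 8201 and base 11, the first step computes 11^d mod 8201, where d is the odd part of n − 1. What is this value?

347

n − 1 = 8200 = 2^3 · 1025, so s = 3 and d = 1025.
Repeated squaring mod 8201: 11^1 ≡ 11, 11^2 ≡ 121, 11^4 ≡ 6440, 11^8 ≡ 1143, 11^16 ≡ 2490, 11^32 ≡ 144, 11^64 ≡ 4334, 11^128 ≡ 3266, 11^256 ≡ 5456, 11^512 ≡ 6507, 11^1024 ≡ 7487.
1025 = 1024 + 1, so 11^1025 ≡ 7487·11 ≡ 347 (mod 8201).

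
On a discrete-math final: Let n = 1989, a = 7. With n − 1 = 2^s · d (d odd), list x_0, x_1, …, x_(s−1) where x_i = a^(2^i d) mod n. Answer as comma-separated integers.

n − 1 = 1988 = 2^2 · 497, so s = 2 and d = 497.
x_0 = 7^497 mod 1989 = 1129.
x_1 = 1129^2 mod 1989 = 1681.

1129, 1681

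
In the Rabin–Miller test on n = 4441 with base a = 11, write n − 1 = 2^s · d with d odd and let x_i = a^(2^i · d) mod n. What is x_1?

2295

n − 1 = 4440 = 2^3 · 555, so s = 3 and d = 555.
x_0 = 11^555 mod 4441 = 2727.
x_1 = 2727^2 mod 4441 = 2295.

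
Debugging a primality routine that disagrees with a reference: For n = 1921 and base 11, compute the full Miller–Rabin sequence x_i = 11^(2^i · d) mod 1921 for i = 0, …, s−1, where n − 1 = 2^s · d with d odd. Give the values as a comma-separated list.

626, 1913, 64, 254, 1123, 953, 1497

n − 1 = 1920 = 2^7 · 15, so s = 7 and d = 15.
x_0 = 11^15 mod 1921 = 626.
x_1 = 626^2 mod 1921 = 1913.
x_2 = 1913^2 mod 1921 = 64.
x_3 = 64^2 mod 1921 = 254.
x_4 = 254^2 mod 1921 = 1123.
x_5 = 1123^2 mod 1921 = 953.
x_6 = 953^2 mod 1921 = 1497.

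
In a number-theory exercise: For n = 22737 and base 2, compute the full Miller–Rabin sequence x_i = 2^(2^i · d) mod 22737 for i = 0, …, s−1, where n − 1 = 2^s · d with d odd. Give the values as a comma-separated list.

n − 1 = 22736 = 2^4 · 1421, so s = 4 and d = 1421.
x_0 = 2^1421 mod 22737 = 4985.
x_1 = 4985^2 mod 22737 = 21421.
x_2 = 21421^2 mod 22737 = 3844.
x_3 = 3844^2 mod 22737 = 20023.

4985, 21421, 3844, 20023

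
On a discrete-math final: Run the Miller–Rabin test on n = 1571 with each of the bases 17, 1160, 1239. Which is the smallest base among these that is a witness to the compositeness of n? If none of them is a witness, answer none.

none

n − 1 = 1570 = 2^1 · 785, so s = 1 and d = 785.
Base 17: x_0 = 17^785 mod 1571 = 1570. x_0 = 1570 ≡ −1, so 17 is not a witness.
Base 1160: x_0 = 1160^785 mod 1571 = 1570. x_0 = 1570 ≡ −1, so 1160 is not a witness.
Base 1239: x_0 = 1239^785 mod 1571 = 1. x_0 = 1, so 1239 is not a witness.
No listed base is a witness for 1571.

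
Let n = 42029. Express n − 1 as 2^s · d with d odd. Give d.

10507

Halving: 42028 → 21014 → 10507; 10507 is odd.
So 42028 = 2^2 · 10507.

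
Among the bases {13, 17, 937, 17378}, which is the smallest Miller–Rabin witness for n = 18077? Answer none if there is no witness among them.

none

n − 1 = 18076 = 2^2 · 4519, so s = 2 and d = 4519.
Base 13: x_0 = 13^4519 mod 18077 = 8229. x_0 is neither 1 nor 18076, so continue squaring. x_1 = 8229^2 mod 18077 = 18076. x_1 ≡ −1, so 13 is not a witness.
Base 17: x_0 = 17^4519 mod 18077 = 8229. x_0 is neither 1 nor 18076, so continue squaring. x_1 = 8229^2 mod 18077 = 18076. x_1 ≡ −1, so 17 is not a witness.
Base 937: x_0 = 937^4519 mod 18077 = 18076. x_0 = 18076 ≡ −1, so 937 is not a witness.
Base 17378: x_0 = 17378^4519 mod 18077 = 1. x_0 = 1, so 17378 is not a witness.
No listed base is a witness for 18077.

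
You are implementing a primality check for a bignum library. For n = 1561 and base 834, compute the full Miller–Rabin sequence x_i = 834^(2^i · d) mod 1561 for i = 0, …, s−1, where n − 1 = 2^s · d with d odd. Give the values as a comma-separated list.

505, 582, 1548

n − 1 = 1560 = 2^3 · 195, so s = 3 and d = 195.
x_0 = 834^195 mod 1561 = 505.
x_1 = 505^2 mod 1561 = 582.
x_2 = 582^2 mod 1561 = 1548.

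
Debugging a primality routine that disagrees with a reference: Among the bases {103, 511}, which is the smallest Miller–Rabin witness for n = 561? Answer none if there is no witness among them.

n − 1 = 560 = 2^4 · 35, so s = 4 and d = 35.
Base 103: x_0 = 103^35 mod 561 = 1. x_0 = 1, so 103 is not a witness.
Base 511: x_0 = 511^35 mod 561 = 1. x_0 = 1, so 511 is not a witness.
No listed base is a witness for 561.

none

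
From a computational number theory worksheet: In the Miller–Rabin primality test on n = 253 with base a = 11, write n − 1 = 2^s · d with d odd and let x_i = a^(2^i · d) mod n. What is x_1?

110

n − 1 = 252 = 2^2 · 63, so s = 2 and d = 63.
x_0 = 11^63 mod 253 = 176.
x_1 = 176^2 mod 253 = 110.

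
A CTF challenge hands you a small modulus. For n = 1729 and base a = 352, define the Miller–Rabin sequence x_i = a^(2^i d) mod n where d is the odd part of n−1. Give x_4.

1

n − 1 = 1728 = 2^6 · 27, so s = 6 and d = 27.
x_0 = 352^27 mod 1729 = 911.
x_1 = 911^2 mod 1729 = 1.
x_2 = 1^2 mod 1729 = 1.
x_3 = 1^2 mod 1729 = 1.
x_4 = 1^2 mod 1729 = 1.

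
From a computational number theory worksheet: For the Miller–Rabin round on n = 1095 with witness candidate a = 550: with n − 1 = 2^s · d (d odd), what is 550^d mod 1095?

670

n − 1 = 1094 = 2^1 · 547, so s = 1 and d = 547.
550^547 mod 1095 = 670.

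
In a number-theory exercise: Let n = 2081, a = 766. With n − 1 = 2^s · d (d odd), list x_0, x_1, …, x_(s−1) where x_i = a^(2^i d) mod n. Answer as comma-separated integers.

771, 1356, 1213, 102, 2080

n − 1 = 2080 = 2^5 · 65, so s = 5 and d = 65.
x_0 = 766^65 mod 2081 = 771.
x_1 = 771^2 mod 2081 = 1356.
x_2 = 1356^2 mod 2081 = 1213.
x_3 = 1213^2 mod 2081 = 102.
x_4 = 102^2 mod 2081 = 2080.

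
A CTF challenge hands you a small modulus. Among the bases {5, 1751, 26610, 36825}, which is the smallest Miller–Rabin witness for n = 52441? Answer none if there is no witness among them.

n − 1 = 52440 = 2^3 · 6555, so s = 3 and d = 6555.
Base 5: x_0 = 5^6555 mod 52441 = 20609. x_0 is neither 1 nor 52440, so continue squaring. x_1 = 20609^2 mod 52441 = 11222. x_2 = 11222^2 mod 52441 = 22443. Reached i = s−1 = 2 without hitting −1: 5 is a Miller–Rabin witness and 52441 is composite.
Base 1751: x_0 = 1751^6555 mod 52441 = 38471. x_0 is neither 1 nor 52440, so continue squaring. x_1 = 38471^2 mod 52441 = 27939. x_2 = 27939^2 mod 52441 = 3436. Reached i = s−1 = 2 without hitting −1: 1751 is a Miller–Rabin witness and 52441 is composite.
Base 26610: x_0 = 26610^6555 mod 52441 = 41906. x_0 is neither 1 nor 52440, so continue squaring. x_1 = 41906^2 mod 52441 = 21069. x_2 = 21069^2 mod 52441 = 42137. Reached i = s−1 = 2 without hitting −1: 26610 is a Miller–Rabin witness and 52441 is composite.
Base 36825: x_0 = 36825^6555 mod 52441 = 1831. x_0 is neither 1 nor 52440, so continue squaring. x_1 = 1831^2 mod 52441 = 48778. x_2 = 48778^2 mod 52441 = 45114. Reached i = s−1 = 2 without hitting −1: 36825 is a Miller–Rabin witness and 52441 is composite.
The smallest witness among the given bases is 5.

5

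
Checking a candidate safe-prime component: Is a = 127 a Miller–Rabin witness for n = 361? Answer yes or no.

no

n − 1 = 360 = 2^3 · 45, so s = 3 and d = 45.
x_0 = 127^45 mod 361 = 360.
x_0 = 360 ≡ −1, so 127 is not a witness.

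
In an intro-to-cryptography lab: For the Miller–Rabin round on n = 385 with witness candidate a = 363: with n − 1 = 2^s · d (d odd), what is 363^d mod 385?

132

n − 1 = 384 = 2^7 · 3, so s = 7 and d = 3.
363^3 mod 385 = 132.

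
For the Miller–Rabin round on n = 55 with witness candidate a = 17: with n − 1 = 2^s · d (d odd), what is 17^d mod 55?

8

n − 1 = 54 = 2^1 · 27, so s = 1 and d = 27.
Repeated squaring mod 55: 17^1 ≡ 17, 17^2 ≡ 14, 17^4 ≡ 31, 17^8 ≡ 26, 17^16 ≡ 16.
27 = 16 + 8 + 2 + 1, so 17^27 ≡ 16·26·14·17 ≡ 8 (mod 55).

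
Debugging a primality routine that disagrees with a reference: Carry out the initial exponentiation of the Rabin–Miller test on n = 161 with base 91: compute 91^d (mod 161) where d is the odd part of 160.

91

n − 1 = 160 = 2^5 · 5, so s = 5 and d = 5.
91^5 mod 161 = 91.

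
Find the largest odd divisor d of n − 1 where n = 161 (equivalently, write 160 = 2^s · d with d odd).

Halving: 160 → 80 → 40 → 20 → 10 → 5; 5 is odd.
So 160 = 2^5 · 5.

5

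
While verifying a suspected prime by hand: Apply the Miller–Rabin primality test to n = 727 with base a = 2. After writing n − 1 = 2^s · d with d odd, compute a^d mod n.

1

n − 1 = 726 = 2^1 · 363, so s = 1 and d = 363.
Repeated squaring mod 727: 2^1 ≡ 2, 2^2 ≡ 4, 2^4 ≡ 16, 2^8 ≡ 256, 2^16 ≡ 106, 2^32 ≡ 331, 2^64 ≡ 511, 2^128 ≡ 128, 2^256 ≡ 390.
363 = 256 + 64 + 32 + 8 + 2 + 1, so 2^363 ≡ 390·511·331·256·4·2 ≡ 1 (mod 727).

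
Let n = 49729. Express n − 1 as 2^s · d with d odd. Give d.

Halving: 49728 → 24864 → 12432 → 6216 → 3108 → 1554 → 777; 777 is odd.
So 49728 = 2^6 · 777.

777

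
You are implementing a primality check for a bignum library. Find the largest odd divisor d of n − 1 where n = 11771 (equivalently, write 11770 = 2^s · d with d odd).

Halving: 11770 → 5885; 5885 is odd.
So 11770 = 2^1 · 5885.

5885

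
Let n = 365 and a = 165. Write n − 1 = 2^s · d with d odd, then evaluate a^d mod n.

n − 1 = 364 = 2^2 · 91, so s = 2 and d = 91.
Repeated squaring mod 365: 165^1 ≡ 165, 165^2 ≡ 215, 165^4 ≡ 235, 165^8 ≡ 110, 165^16 ≡ 55, 165^32 ≡ 105, 165^64 ≡ 75.
91 = 64 + 16 + 8 + 2 + 1, so 165^91 ≡ 75·55·110·215·165 ≡ 200 (mod 365).

200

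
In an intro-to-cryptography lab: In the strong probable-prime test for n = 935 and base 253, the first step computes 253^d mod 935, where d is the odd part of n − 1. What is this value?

n − 1 = 934 = 2^1 · 467, so s = 1 and d = 467.
253^467 mod 935 = 77.

77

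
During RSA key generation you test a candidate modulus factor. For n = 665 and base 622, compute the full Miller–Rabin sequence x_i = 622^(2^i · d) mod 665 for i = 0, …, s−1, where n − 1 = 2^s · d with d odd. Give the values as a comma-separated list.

13, 169, 631

n − 1 = 664 = 2^3 · 83, so s = 3 and d = 83.
x_0 = 622^83 mod 665 = 13.
x_1 = 13^2 mod 665 = 169.
x_2 = 169^2 mod 665 = 631.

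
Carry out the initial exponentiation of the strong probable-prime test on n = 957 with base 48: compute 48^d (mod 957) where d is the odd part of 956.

300

n − 1 = 956 = 2^2 · 239, so s = 2 and d = 239.
Repeated squaring mod 957: 48^1 ≡ 48, 48^2 ≡ 390, 48^4 ≡ 894, 48^8 ≡ 141, 48^16 ≡ 741, 48^32 ≡ 720, 48^64 ≡ 663, 48^128 ≡ 306.
239 = 128 + 64 + 32 + 8 + 4 + 2 + 1, so 48^239 ≡ 306·663·720·141·894·390·48 ≡ 300 (mod 957).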